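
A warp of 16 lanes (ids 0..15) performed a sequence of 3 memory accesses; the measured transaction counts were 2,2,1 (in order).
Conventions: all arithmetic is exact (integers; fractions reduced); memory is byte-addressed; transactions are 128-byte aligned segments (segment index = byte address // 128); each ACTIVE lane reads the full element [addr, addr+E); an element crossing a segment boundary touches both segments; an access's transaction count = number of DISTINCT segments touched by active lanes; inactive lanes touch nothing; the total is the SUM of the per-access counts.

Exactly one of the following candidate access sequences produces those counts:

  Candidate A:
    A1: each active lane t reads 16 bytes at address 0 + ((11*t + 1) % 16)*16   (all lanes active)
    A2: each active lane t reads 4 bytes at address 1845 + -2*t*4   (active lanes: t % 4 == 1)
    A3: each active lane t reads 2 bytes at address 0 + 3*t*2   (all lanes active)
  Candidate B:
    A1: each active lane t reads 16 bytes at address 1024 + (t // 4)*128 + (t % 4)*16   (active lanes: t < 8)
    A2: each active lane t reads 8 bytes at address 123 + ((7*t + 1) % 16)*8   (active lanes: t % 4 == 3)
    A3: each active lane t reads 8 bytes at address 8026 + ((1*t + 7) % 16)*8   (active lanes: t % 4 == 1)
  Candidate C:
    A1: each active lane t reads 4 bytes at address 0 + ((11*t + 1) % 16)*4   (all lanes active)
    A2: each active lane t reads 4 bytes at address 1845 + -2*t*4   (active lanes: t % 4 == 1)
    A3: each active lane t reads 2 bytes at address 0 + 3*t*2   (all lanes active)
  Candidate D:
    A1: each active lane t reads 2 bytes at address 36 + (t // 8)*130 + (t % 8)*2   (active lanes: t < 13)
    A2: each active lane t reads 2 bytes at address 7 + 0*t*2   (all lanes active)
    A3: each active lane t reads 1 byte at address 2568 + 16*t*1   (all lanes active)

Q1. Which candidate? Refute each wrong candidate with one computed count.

B: A2 gives 1 transaction, not 2
C: A1 gives 1 transaction, not 2
D: A2 gives 1 transaction, not 2
A: all counts match (2,2,1)

Answer: A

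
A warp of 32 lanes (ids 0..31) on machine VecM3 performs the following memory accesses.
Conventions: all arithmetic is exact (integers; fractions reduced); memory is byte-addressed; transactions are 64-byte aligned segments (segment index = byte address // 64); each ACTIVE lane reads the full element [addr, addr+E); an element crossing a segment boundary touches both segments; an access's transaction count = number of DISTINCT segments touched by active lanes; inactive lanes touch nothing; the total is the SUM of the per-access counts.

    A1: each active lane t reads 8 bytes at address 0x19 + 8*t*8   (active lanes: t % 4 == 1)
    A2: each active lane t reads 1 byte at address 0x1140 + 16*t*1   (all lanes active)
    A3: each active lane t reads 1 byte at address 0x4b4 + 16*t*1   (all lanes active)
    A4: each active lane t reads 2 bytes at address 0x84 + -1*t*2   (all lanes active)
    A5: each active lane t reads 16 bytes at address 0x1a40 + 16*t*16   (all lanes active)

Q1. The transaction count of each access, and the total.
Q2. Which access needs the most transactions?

A1: 8 transactions
A2: 8 transactions
A3: 9 transactions
A4: 2 transactions
A5: 32 transactions

Answer: 8,8,9,2,32; total 59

Answer: A5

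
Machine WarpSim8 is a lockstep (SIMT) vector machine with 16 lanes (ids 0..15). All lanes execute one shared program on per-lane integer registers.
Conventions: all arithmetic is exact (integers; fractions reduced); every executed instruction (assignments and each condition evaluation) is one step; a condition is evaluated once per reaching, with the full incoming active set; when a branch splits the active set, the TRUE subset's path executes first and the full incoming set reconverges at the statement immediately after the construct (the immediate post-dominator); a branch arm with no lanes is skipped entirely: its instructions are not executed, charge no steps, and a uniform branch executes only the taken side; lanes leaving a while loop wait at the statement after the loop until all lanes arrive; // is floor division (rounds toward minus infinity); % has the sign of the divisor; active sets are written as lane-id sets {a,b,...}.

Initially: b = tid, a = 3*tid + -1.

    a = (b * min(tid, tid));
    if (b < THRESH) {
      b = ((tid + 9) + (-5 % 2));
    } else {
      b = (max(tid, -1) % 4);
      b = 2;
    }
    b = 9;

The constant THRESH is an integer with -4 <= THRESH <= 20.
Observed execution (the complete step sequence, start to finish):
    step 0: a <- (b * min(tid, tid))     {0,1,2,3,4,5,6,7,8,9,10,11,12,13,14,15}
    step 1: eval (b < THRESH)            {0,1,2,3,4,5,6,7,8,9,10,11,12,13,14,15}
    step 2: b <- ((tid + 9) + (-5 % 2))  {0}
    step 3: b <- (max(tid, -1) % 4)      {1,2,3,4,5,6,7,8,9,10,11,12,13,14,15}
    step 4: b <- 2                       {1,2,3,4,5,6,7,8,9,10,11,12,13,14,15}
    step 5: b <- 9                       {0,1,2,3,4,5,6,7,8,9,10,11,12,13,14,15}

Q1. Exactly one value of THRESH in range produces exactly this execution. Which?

Answer: THRESH = 1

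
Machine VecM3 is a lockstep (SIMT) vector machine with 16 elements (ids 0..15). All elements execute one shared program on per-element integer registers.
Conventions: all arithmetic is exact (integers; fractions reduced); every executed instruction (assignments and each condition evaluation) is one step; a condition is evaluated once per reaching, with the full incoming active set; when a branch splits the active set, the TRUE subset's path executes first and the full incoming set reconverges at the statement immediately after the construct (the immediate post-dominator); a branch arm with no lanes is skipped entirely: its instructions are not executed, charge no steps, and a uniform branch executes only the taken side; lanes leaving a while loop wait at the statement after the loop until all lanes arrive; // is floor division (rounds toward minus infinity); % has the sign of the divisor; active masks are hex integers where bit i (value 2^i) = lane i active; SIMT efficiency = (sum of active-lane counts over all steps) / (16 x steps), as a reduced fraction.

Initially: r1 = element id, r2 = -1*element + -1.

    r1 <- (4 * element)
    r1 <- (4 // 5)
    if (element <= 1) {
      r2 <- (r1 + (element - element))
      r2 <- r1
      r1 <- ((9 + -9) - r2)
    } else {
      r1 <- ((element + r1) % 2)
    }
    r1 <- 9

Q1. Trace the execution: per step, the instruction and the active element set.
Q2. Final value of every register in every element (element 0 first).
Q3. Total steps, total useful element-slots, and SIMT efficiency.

step 0: r1 <- (4 * element)          0xffff
step 1: r1 <- (4 // 5)               0xffff
step 2: eval (element <= 1)          0xffff
step 3: r2 <- (r1 + (element - element)) 0x0003
step 4: r2 <- r1                     0x0003
step 5: r1 <- ((9 + -9) - r2)        0x0003
step 6: r1 <- ((element + r1) % 2)   0xfffc
step 7: r1 <- 9                      0xffff

Answer: 8 steps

r1: 9,9,9,9,9,9,9,9,9,9,9,9,9,9,9,9
r2: 0,0,-3,-4,-5,-6,-7,-8,-9,-10,-11,-12,-13,-14,-15,-16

steps = 8; useful = 84; efficiency = 84/128 = 21/32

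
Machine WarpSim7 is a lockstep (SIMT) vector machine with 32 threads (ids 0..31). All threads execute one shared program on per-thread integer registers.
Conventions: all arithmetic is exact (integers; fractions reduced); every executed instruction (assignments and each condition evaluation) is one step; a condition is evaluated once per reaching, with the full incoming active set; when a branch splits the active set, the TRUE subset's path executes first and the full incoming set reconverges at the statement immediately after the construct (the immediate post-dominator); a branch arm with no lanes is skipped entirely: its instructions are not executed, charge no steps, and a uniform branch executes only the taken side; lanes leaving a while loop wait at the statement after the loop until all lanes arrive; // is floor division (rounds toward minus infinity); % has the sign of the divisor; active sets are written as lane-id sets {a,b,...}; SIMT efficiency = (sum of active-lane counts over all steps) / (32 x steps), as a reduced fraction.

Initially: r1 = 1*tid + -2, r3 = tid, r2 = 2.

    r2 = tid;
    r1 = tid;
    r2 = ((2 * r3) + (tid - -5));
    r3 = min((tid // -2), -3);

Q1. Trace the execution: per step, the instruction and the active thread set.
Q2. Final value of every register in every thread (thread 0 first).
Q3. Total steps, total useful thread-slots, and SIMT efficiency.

step 0: r2 <- tid                    {0,1,2,3,4,5,6,7,8,9,10,11,12,13,14,15,16,17,18,19,20,21,22,23,24,25,26,27,28,29,30,31}
step 1: r1 <- tid                    {0,1,2,3,4,5,6,7,8,9,10,11,12,13,14,15,16,17,18,19,20,21,22,23,24,25,26,27,28,29,30,31}
step 2: r2 <- ((2 * r3) + (tid - -5)) {0,1,2,3,4,5,6,7,8,9,10,11,12,13,14,15,16,17,18,19,20,21,22,23,24,25,26,27,28,29,30,31}
step 3: r3 <- min((tid // -2), -3)   {0,1,2,3,4,5,6,7,8,9,10,11,12,13,14,15,16,17,18,19,20,21,22,23,24,25,26,27,28,29,30,31}

Answer: 4 steps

r1: 0,1,2,3,4,5,6,7,8,9,10,11,12,13,14,15,16,17,18,19,20,21,22,23,24,25,26,27,28,29,30,31
r3: -3,-3,-3,-3,-3,-3,-3,-4,-4,-5,-5,-6,-6,-7,-7,-8,-8,-9,-9,-10,-10,-11,-11,-12,-12,-13,-13,-14,-14,-15,-15,-16
r2: 5,8,11,14,17,20,23,26,29,32,35,38,41,44,47,50,53,56,59,62,65,68,71,74,77,80,83,86,89,92,95,98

steps = 4; useful = 128; efficiency = 128/128 = 1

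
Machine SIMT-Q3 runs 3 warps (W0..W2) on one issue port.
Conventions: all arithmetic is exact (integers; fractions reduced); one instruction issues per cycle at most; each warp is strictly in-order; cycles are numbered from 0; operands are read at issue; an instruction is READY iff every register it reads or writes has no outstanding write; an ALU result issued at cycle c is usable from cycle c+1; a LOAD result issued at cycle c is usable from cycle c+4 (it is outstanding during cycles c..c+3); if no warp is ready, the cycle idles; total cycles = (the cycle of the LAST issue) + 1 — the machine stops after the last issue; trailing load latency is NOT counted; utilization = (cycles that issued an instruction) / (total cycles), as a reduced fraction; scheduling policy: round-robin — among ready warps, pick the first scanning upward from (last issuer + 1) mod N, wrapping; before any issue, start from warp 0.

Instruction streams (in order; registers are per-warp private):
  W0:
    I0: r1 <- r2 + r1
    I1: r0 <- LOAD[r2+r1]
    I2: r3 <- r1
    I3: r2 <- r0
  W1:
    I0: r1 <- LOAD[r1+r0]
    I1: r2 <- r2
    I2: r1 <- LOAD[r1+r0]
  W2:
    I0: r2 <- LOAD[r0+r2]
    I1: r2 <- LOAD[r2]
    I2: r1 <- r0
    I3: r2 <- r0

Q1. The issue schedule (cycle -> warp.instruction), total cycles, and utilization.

cycle 0: W0.I0
cycle 1: W1.I0
cycle 2: W2.I0
cycle 3: W0.I1
cycle 4: W1.I1
cycle 5: W0.I2
cycle 6: W1.I2
cycle 7: W2.I1
cycle 8: W0.I3
cycle 9: W2.I2
cycle 10: idle
cycle 11: W2.I3

Answer: 12 cycles, utilization 11/12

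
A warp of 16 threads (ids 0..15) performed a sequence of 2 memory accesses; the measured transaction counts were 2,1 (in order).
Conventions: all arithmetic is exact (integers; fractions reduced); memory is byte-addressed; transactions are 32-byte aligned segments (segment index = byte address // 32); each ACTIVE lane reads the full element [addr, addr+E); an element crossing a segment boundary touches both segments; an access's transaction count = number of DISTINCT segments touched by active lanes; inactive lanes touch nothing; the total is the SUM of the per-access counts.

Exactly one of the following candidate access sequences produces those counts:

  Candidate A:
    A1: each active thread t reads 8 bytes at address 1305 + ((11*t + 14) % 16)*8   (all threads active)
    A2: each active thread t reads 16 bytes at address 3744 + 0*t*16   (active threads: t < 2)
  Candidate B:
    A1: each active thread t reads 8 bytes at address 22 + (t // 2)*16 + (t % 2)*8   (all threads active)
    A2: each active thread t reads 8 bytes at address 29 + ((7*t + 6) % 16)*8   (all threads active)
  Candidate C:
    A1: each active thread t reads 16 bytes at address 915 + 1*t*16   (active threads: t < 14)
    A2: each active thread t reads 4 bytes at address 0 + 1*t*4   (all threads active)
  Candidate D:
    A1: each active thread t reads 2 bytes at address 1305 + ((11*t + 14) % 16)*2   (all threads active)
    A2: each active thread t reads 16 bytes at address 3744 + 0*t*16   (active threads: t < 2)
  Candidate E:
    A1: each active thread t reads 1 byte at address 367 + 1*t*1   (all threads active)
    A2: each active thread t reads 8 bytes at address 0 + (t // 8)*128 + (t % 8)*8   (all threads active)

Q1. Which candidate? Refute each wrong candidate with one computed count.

A: A1 gives 5 transactions, not 2
B: A1 gives 5 transactions, not 2
C: A1 gives 8 transactions, not 2
E: A1 gives 1 transaction, not 2
D: all counts match (2,1)

Answer: D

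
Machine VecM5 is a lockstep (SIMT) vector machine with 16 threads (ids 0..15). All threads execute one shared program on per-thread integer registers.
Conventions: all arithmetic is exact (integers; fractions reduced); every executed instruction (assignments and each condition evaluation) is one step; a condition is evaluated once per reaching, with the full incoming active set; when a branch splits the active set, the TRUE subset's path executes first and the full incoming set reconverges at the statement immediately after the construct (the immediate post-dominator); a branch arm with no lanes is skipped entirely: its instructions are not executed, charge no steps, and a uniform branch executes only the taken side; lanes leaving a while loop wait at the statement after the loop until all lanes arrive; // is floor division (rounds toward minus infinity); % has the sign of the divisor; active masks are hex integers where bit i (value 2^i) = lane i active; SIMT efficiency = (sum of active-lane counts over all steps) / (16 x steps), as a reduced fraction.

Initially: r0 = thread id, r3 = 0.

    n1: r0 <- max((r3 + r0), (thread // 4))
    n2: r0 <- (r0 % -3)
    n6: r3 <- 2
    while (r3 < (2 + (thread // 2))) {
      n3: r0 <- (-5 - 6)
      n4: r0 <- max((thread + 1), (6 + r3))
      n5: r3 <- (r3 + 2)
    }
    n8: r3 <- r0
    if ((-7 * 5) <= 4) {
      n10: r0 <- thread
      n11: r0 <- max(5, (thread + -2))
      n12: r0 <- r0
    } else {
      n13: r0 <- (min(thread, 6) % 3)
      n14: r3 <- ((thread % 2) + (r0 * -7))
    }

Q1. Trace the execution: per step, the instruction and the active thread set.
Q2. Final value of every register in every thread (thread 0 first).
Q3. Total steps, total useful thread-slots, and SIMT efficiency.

step 0: r0 <- max((r3 + r0), (thread // 4)) 0xffff
step 1: r0 <- (r0 % -3)              0xffff
step 2: r3 <- 2                      0xffff
step 3: eval (r3 < (2 + (thread // 2))) 0xffff
step 4: r0 <- (-5 - 6)               0xfffc
step 5: r0 <- max((thread + 1), (6 + r3)) 0xfffc
step 6: r3 <- (r3 + 2)               0xfffc
step 7: eval (r3 < (2 + (thread // 2))) 0xfffc
step 8: r0 <- (-5 - 6)               0xffc0
step 9: r0 <- max((thread + 1), (6 + r3)) 0xffc0
step 10: r3 <- (r3 + 2)               0xffc0
step 11: eval (r3 < (2 + (thread // 2))) 0xffc0
step 12: r0 <- (-5 - 6)               0xfc00
step 13: r0 <- max((thread + 1), (6 + r3)) 0xfc00
step 14: r3 <- (r3 + 2)               0xfc00
step 15: eval (r3 < (2 + (thread // 2))) 0xfc00
step 16: r0 <- (-5 - 6)               0xc000
step 17: r0 <- max((thread + 1), (6 + r3)) 0xc000
step 18: r3 <- (r3 + 2)               0xc000
step 19: eval (r3 < (2 + (thread // 2))) 0xc000
step 20: r3 <- r0                     0xffff
step 21: eval ((-7 * 5) <= 4)         0xffff
step 22: r0 <- thread                 0xffff
step 23: r0 <- max(5, (thread + -2))  0xffff
step 24: r0 <- r0                     0xffff

Answer: 25 steps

r0: 5,5,5,5,5,5,5,5,6,7,8,9,10,11,12,13
r3: 0,-2,8,8,8,8,10,10,10,10,12,12,13,14,15,16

steps = 25; useful = 272; efficiency = 272/400 = 17/25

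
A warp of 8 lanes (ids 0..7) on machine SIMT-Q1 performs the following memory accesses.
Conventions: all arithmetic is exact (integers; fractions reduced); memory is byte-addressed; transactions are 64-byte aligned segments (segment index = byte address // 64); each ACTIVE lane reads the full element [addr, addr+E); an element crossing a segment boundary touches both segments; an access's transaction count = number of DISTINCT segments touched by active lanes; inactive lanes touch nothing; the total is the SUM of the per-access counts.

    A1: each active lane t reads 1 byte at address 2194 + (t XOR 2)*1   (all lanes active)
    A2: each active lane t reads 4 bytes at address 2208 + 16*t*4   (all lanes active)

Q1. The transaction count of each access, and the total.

A1: 1 transaction
A2: 8 transactions

Answer: 1,8; total 9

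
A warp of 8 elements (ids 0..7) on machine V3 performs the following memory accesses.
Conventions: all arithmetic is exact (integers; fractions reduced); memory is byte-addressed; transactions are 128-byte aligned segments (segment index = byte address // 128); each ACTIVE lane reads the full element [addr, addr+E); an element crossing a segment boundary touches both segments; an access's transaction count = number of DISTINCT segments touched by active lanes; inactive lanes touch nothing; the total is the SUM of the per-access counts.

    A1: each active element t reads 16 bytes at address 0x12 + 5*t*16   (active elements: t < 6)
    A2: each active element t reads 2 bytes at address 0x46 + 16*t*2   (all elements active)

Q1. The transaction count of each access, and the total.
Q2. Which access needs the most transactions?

A1: 4 transactions
A2: 3 transactions

Answer: 4,3; total 7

Answer: A1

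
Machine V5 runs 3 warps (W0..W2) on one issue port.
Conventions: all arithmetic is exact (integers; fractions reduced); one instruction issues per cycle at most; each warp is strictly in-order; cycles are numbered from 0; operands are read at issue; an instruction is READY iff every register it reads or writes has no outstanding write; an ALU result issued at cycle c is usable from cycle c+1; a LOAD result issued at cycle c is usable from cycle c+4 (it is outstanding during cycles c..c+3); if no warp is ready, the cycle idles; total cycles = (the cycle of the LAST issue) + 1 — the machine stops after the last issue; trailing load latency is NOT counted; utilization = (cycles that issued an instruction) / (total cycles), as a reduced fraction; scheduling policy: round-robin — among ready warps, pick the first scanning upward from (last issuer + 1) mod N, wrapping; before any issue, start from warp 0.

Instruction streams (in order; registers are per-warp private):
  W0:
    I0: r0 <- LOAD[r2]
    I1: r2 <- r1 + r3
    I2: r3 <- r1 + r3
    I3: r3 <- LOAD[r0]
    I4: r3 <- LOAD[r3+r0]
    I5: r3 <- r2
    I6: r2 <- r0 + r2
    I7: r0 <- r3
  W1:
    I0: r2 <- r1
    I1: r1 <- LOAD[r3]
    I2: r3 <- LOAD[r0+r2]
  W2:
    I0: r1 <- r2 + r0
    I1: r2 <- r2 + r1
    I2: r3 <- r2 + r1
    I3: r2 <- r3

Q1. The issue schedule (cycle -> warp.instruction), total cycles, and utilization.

cycle 0: W0.I0
cycle 1: W1.I0
cycle 2: W2.I0
cycle 3: W0.I1
cycle 4: W1.I1
cycle 5: W2.I1
cycle 6: W0.I2
cycle 7: W1.I2
cycle 8: W2.I2
cycle 9: W0.I3
cycle 10: W2.I3
cycle 11: idle
cycle 12: idle
cycle 13: W0.I4
cycle 14: idle
cycle 15: idle
cycle 16: idle
cycle 17: W0.I5
cycle 18: W0.I6
cycle 19: W0.I7

Answer: 20 cycles, utilization 3/4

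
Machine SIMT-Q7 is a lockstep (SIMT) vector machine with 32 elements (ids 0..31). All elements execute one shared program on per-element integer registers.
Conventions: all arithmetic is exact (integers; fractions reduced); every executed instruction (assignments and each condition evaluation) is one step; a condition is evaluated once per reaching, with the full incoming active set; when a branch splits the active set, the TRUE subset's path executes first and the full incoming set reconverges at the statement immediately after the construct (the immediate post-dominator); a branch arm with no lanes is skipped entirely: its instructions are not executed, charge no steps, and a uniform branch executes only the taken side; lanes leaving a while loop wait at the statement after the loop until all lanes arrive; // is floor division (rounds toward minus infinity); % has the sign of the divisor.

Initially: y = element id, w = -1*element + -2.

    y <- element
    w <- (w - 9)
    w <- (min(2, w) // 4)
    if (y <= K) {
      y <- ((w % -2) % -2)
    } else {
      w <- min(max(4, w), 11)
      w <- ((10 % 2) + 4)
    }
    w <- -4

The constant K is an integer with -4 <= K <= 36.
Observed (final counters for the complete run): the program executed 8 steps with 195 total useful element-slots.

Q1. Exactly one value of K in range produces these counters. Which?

Answer: K = 28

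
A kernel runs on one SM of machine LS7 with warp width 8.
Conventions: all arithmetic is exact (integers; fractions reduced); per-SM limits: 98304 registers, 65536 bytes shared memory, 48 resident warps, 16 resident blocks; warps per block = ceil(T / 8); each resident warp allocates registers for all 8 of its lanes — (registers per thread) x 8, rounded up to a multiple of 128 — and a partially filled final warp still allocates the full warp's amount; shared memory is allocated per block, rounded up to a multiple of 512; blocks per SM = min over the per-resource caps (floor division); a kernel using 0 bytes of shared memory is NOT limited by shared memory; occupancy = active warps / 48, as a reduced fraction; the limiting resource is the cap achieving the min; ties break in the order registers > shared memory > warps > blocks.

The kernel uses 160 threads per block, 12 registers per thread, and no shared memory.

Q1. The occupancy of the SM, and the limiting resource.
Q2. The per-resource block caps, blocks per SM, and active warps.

Answer: occupancy 5/6, limited by warps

registers: 38 blocks
shared memory: no limit (kernel uses none)
warps: 2 blocks
blocks: 16 blocks

Answer: 2 blocks, 40 active warps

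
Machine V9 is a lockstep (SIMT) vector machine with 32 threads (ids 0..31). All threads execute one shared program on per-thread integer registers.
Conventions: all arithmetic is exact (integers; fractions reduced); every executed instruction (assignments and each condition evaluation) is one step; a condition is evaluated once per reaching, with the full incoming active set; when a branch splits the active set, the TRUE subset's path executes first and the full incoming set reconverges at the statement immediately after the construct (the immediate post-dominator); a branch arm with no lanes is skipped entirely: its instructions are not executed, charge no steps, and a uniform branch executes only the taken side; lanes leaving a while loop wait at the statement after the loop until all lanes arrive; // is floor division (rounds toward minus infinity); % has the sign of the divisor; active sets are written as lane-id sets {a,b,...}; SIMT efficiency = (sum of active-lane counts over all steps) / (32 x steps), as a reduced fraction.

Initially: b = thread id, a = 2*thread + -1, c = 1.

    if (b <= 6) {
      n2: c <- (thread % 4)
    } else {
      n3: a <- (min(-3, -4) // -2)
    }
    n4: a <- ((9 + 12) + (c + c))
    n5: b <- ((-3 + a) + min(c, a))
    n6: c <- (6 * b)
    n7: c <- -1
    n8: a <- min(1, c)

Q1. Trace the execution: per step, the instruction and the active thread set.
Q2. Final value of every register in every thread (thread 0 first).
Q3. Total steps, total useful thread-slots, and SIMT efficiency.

step 0: eval (b <= 6)                {0,1,2,3,4,5,6,7,8,9,10,11,12,13,14,15,16,17,18,19,20,21,22,23,24,25,26,27,28,29,30,31}
step 1: c <- (thread % 4)            {0,1,2,3,4,5,6}
step 2: a <- (min(-3, -4) // -2)     {7,8,9,10,11,12,13,14,15,16,17,18,19,20,21,22,23,24,25,26,27,28,29,30,31}
step 3: a <- ((9 + 12) + (c + c))    {0,1,2,3,4,5,6,7,8,9,10,11,12,13,14,15,16,17,18,19,20,21,22,23,24,25,26,27,28,29,30,31}
step 4: b <- ((-3 + a) + min(c, a))  {0,1,2,3,4,5,6,7,8,9,10,11,12,13,14,15,16,17,18,19,20,21,22,23,24,25,26,27,28,29,30,31}
step 5: c <- (6 * b)                 {0,1,2,3,4,5,6,7,8,9,10,11,12,13,14,15,16,17,18,19,20,21,22,23,24,25,26,27,28,29,30,31}
step 6: c <- -1                      {0,1,2,3,4,5,6,7,8,9,10,11,12,13,14,15,16,17,18,19,20,21,22,23,24,25,26,27,28,29,30,31}
step 7: a <- min(1, c)               {0,1,2,3,4,5,6,7,8,9,10,11,12,13,14,15,16,17,18,19,20,21,22,23,24,25,26,27,28,29,30,31}

Answer: 8 steps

b: 18,21,24,27,18,21,24,21,21,21,21,21,21,21,21,21,21,21,21,21,21,21,21,21,21,21,21,21,21,21,21,21
a: -1,-1,-1,-1,-1,-1,-1,-1,-1,-1,-1,-1,-1,-1,-1,-1,-1,-1,-1,-1,-1,-1,-1,-1,-1,-1,-1,-1,-1,-1,-1,-1
c: -1,-1,-1,-1,-1,-1,-1,-1,-1,-1,-1,-1,-1,-1,-1,-1,-1,-1,-1,-1,-1,-1,-1,-1,-1,-1,-1,-1,-1,-1,-1,-1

steps = 8; useful = 224; efficiency = 224/256 = 7/8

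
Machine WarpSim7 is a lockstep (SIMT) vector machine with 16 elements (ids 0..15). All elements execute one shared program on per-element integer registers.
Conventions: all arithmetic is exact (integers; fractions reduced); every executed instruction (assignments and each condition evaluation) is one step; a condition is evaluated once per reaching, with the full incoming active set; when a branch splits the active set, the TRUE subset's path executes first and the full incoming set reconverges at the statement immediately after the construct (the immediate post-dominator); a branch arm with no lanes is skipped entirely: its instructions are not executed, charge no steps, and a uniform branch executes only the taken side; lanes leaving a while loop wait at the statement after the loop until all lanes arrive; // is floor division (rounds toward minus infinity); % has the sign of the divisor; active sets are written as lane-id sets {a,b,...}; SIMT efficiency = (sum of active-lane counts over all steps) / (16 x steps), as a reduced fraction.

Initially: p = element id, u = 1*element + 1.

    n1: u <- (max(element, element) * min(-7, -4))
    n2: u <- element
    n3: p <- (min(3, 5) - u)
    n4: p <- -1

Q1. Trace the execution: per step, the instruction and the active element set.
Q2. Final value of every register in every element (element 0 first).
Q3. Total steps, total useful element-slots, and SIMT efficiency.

step 0: u <- (max(element, element) * min(-7, -4)) {0,1,2,3,4,5,6,7,8,9,10,11,12,13,14,15}
step 1: u <- element                 {0,1,2,3,4,5,6,7,8,9,10,11,12,13,14,15}
step 2: p <- (min(3, 5) - u)         {0,1,2,3,4,5,6,7,8,9,10,11,12,13,14,15}
step 3: p <- -1                      {0,1,2,3,4,5,6,7,8,9,10,11,12,13,14,15}

Answer: 4 steps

p: -1,-1,-1,-1,-1,-1,-1,-1,-1,-1,-1,-1,-1,-1,-1,-1
u: 0,1,2,3,4,5,6,7,8,9,10,11,12,13,14,15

steps = 4; useful = 64; efficiency = 64/64 = 1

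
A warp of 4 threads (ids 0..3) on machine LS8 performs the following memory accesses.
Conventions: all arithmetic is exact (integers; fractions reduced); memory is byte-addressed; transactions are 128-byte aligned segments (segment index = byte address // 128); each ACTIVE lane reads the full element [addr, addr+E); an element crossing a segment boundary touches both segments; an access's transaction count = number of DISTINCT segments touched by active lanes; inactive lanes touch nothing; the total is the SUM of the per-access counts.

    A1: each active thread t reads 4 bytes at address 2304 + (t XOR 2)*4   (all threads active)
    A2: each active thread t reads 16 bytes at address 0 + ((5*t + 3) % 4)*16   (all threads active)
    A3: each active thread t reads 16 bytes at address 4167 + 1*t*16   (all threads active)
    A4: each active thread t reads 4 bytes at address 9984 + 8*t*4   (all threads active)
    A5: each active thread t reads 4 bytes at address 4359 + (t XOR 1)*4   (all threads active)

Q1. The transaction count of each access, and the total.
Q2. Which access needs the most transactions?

A1: 1 transaction
A2: 1 transaction
A3: 2 transactions
A4: 1 transaction
A5: 1 transaction

Answer: 1,1,2,1,1; total 6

Answer: A3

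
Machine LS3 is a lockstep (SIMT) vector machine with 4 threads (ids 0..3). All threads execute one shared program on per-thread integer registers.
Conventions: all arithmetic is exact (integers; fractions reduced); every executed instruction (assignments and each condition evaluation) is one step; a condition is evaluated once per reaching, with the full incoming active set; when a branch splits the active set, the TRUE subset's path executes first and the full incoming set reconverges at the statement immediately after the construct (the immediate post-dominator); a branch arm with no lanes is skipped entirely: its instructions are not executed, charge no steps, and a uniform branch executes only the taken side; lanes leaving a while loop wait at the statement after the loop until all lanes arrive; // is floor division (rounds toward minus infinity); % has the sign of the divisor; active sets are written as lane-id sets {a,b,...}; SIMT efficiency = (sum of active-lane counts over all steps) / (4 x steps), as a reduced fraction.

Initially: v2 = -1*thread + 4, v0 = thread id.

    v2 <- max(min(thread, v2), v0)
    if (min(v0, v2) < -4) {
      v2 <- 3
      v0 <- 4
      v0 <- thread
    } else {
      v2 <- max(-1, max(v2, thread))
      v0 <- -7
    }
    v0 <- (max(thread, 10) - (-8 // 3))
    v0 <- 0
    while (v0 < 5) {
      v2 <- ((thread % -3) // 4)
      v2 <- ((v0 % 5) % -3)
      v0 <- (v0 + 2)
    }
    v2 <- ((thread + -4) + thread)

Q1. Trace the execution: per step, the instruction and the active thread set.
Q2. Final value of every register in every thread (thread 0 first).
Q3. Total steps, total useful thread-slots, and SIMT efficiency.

step 0: v2 <- max(min(thread, v2), v0) {0,1,2,3}
step 1: eval (min(v0, v2) < -4)      {0,1,2,3}
step 2: v2 <- max(-1, max(v2, thread)) {0,1,2,3}
step 3: v0 <- -7                     {0,1,2,3}
step 4: v0 <- (max(thread, 10) - (-8 // 3)) {0,1,2,3}
step 5: v0 <- 0                      {0,1,2,3}
step 6: eval (v0 < 5)                {0,1,2,3}
step 7: v2 <- ((thread % -3) // 4)   {0,1,2,3}
step 8: v2 <- ((v0 % 5) % -3)        {0,1,2,3}
step 9: v0 <- (v0 + 2)               {0,1,2,3}
step 10: eval (v0 < 5)                {0,1,2,3}
step 11: v2 <- ((thread % -3) // 4)   {0,1,2,3}
step 12: v2 <- ((v0 % 5) % -3)        {0,1,2,3}
step 13: v0 <- (v0 + 2)               {0,1,2,3}
step 14: eval (v0 < 5)                {0,1,2,3}
step 15: v2 <- ((thread % -3) // 4)   {0,1,2,3}
step 16: v2 <- ((v0 % 5) % -3)        {0,1,2,3}
step 17: v0 <- (v0 + 2)               {0,1,2,3}
step 18: eval (v0 < 5)                {0,1,2,3}
step 19: v2 <- ((thread + -4) + thread) {0,1,2,3}

Answer: 20 steps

v2: -4,-2,0,2
v0: 6,6,6,6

steps = 20; useful = 80; efficiency = 80/80 = 1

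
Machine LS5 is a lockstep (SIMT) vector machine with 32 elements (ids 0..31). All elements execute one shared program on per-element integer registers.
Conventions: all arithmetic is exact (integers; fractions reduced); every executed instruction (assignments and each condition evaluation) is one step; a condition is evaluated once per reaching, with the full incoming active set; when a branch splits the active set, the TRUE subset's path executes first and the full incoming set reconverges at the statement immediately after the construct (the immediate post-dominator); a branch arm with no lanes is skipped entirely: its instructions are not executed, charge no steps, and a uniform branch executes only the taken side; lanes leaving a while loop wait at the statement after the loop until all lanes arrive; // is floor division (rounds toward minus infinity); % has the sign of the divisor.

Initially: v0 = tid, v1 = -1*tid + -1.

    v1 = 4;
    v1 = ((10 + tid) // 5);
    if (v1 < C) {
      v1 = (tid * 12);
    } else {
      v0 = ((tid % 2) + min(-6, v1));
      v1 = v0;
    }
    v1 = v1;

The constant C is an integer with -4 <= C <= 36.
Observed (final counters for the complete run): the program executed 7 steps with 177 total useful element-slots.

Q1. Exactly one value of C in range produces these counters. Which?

Answer: C = 5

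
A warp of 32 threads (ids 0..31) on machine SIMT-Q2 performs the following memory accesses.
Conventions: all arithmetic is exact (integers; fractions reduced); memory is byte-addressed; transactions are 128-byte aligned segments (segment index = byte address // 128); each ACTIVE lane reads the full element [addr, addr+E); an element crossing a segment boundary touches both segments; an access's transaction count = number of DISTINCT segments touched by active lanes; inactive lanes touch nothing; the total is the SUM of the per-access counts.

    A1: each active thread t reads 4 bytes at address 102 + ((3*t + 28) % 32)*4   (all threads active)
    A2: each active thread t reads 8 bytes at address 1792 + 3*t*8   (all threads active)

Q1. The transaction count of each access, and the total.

A1: 2 transactions
A2: 6 transactions

Answer: 2,6; total 8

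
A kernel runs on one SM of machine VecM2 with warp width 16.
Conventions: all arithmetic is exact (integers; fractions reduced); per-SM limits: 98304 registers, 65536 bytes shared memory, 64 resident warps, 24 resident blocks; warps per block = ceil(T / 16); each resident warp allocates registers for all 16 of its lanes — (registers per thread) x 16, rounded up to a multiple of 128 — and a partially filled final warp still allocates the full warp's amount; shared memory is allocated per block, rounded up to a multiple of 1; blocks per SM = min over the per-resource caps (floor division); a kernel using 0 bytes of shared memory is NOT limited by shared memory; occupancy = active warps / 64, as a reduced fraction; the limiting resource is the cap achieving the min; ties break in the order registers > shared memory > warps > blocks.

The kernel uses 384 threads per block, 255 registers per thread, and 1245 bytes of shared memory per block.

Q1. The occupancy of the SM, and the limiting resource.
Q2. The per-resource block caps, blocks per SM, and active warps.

Answer: occupancy 3/8, limited by registers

registers: 1 block
shared memory: 52 blocks
warps: 2 blocks
blocks: 24 blocks

Answer: 1 block, 24 active warps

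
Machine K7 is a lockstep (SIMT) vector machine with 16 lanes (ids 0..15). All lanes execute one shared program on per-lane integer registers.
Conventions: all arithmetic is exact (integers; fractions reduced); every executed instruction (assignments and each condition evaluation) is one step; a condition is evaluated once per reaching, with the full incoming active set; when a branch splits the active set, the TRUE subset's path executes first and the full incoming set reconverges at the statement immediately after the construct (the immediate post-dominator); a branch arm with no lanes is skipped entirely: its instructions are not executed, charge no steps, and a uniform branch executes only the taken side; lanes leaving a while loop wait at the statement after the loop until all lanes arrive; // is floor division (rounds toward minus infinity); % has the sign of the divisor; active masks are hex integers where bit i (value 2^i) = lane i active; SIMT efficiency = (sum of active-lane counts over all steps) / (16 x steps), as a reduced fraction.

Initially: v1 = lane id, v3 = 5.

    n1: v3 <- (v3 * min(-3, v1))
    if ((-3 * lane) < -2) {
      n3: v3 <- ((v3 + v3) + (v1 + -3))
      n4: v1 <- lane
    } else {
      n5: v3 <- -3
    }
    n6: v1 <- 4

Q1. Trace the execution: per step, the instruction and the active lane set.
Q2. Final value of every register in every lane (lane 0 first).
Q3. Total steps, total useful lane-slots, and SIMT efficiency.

step 0: v3 <- (v3 * min(-3, v1))     0xffff
step 1: eval ((-3 * lane) < -2)      0xffff
step 2: v3 <- ((v3 + v3) + (v1 + -3)) 0xfffe
step 3: v1 <- lane                   0xfffe
step 4: v3 <- -3                     0x0001
step 5: v1 <- 4                      0xffff

Answer: 6 steps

v1: 4,4,4,4,4,4,4,4,4,4,4,4,4,4,4,4
v3: -3,-32,-31,-30,-29,-28,-27,-26,-25,-24,-23,-22,-21,-20,-19,-18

steps = 6; useful = 79; efficiency = 79/96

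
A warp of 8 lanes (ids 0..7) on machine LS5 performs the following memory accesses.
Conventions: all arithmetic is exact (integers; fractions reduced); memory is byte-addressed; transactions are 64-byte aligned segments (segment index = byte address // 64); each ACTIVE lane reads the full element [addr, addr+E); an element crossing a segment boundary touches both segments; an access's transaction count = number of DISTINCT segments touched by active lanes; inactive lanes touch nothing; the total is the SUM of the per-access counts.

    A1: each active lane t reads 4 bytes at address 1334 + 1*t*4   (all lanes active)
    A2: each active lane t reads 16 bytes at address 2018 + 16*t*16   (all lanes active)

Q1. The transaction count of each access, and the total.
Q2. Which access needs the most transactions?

A1: 2 transactions
A2: 8 transactions

Answer: 2,8; total 10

Answer: A2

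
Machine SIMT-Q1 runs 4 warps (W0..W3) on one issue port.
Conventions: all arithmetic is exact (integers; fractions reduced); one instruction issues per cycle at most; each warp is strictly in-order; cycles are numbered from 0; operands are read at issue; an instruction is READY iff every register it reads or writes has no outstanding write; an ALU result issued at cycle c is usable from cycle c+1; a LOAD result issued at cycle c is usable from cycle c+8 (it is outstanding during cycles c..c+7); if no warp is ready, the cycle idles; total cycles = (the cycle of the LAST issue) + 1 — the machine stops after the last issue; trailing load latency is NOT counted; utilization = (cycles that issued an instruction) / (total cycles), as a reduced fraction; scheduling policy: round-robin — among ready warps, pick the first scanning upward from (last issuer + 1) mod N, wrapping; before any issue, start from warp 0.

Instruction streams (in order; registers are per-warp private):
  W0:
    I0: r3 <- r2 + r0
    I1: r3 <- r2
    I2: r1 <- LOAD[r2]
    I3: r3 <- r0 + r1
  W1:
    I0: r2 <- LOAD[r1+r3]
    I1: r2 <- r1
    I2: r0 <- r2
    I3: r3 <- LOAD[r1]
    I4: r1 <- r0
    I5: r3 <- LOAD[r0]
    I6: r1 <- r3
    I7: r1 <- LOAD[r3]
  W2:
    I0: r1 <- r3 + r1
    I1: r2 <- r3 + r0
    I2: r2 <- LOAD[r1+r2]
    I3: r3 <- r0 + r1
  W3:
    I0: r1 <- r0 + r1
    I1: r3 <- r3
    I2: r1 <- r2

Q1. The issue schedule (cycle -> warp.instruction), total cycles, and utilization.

cycle 0: W0.I0
cycle 1: W1.I0
cycle 2: W2.I0
cycle 3: W3.I0
cycle 4: W0.I1
cycle 5: W2.I1
cycle 6: W3.I1
cycle 7: W0.I2
cycle 8: W2.I2
cycle 9: W3.I2
cycle 10: W1.I1
cycle 11: W2.I3
cycle 12: W1.I2
cycle 13: W1.I3
cycle 14: W1.I4
cycle 15: W0.I3
cycle 16: idle
cycle 17: idle
cycle 18: idle
cycle 19: idle
cycle 20: idle
cycle 21: W1.I5
cycle 22: idle
cycle 23: idle
cycle 24: idle
cycle 25: idle
cycle 26: idle
cycle 27: idle
cycle 28: idle
cycle 29: W1.I6
cycle 30: W1.I7

Answer: 31 cycles, utilization 19/31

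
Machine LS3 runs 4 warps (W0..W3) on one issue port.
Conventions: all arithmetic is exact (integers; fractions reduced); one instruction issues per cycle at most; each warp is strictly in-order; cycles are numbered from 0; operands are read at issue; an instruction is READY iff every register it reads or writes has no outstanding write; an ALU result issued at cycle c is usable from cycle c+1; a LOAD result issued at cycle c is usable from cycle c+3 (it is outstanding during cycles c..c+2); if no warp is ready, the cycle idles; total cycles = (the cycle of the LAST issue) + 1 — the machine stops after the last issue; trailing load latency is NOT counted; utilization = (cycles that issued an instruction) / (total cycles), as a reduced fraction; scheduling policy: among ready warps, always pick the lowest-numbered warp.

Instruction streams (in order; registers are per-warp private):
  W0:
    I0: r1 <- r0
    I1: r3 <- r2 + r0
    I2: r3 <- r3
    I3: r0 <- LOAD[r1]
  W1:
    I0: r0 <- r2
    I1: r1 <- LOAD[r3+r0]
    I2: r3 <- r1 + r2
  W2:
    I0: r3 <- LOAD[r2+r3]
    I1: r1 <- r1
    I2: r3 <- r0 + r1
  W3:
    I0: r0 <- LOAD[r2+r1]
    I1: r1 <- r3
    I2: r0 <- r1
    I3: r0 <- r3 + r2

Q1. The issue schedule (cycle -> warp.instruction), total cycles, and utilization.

cycle 0: W0.I0
cycle 1: W0.I1
cycle 2: W0.I2
cycle 3: W0.I3
cycle 4: W1.I0
cycle 5: W1.I1
cycle 6: W2.I0
cycle 7: W2.I1
cycle 8: W1.I2
cycle 9: W2.I2
cycle 10: W3.I0
cycle 11: W3.I1
cycle 12: idle
cycle 13: W3.I2
cycle 14: W3.I3

Answer: 15 cycles, utilization 14/15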